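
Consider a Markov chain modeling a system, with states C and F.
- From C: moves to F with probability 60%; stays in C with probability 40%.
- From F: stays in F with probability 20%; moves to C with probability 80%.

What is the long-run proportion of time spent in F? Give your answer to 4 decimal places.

0.4286

Let the stationary distribution be π with π = πP and π_1 + π_2 = 1.
π_1 = 0.4·π_1 + 0.8·π_2
Solving with the normalization constraint gives π = (0.5714, 0.4286).
So the stationary probability of F is 0.4286.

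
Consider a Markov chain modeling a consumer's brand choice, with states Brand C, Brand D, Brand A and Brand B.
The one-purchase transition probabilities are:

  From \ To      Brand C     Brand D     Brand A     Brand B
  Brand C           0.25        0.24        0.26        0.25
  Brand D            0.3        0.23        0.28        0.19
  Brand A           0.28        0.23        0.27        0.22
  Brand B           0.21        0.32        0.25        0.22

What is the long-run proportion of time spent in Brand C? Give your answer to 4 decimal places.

0.2618

Let the stationary distribution be π with π = πP and π_1 + π_2 + π_3 + π_4 = 1.
π_1 = 0.25·π_1 + 0.3·π_2 + 0.28·π_3 + 0.21·π_4
π_2 = 0.24·π_1 + 0.23·π_2 + 0.23·π_3 + 0.32·π_4
π_3 = 0.26·π_1 + 0.28·π_2 + 0.27·π_3 + 0.25·π_4
Solving with the normalization constraint gives π = (0.2618, 0.2524, 0.2655, 0.2203).
So the stationary probability of Brand C is 0.2618.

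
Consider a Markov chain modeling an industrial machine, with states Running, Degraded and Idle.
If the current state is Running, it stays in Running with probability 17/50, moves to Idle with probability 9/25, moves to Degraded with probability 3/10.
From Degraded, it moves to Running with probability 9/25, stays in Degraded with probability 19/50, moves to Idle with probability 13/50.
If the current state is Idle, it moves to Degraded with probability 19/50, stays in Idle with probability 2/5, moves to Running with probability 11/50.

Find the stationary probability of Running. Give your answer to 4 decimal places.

0.3066

Let the stationary distribution be π with π = πP and π_1 + π_2 + π_3 = 1.
π_1 = 0.34·π_1 + 0.36·π_2 + 0.22·π_3
π_2 = 0.3·π_1 + 0.38·π_2 + 0.38·π_3
Solving with the normalization constraint gives π = (0.3066, 0.3555, 0.3380).
So the stationary probability of Running is 0.3066.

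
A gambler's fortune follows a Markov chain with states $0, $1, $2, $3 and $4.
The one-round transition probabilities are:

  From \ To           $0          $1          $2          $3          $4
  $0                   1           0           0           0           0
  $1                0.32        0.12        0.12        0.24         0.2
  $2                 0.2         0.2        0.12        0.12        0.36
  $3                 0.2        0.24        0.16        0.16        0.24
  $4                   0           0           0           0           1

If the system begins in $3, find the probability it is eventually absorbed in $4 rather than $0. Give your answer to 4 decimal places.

Let h(s) be the probability of absorption at $4 starting from transient state s. Then h($4) = 1 and h($0) = 0. By first-step analysis:
h($1) = 0.32·0 + 0.12·h($1) + 0.12·h($2) + 0.24·h($3) + 0.2·1
h($2) = 0.2·0 + 0.2·h($1) + 0.12·h($2) + 0.12·h($3) + 0.36·1
h($3) = 0.2·0 + 0.24·h($1) + 0.16·h($2) + 0.16·h($3) + 0.24·1
Solving: h($1) = 0.4501, h($2) = 0.5830, h($3) = 0.5254.
Starting from $3, the probability is 0.5254.

0.5254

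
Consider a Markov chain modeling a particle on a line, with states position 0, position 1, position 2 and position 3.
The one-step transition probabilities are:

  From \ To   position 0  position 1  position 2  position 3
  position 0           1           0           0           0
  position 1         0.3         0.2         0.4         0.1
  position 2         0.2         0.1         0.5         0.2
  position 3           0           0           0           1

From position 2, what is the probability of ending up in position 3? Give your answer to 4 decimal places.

0.4722

Let h(s) be the probability of absorption at position 3 starting from transient state s. Then h(position 3) = 1 and h(position 0) = 0. By first-step analysis:
h(position 1) = 0.3·0 + 0.2·h(position 1) + 0.4·h(position 2) + 0.1·1
h(position 2) = 0.2·0 + 0.1·h(position 1) + 0.5·h(position 2) + 0.2·1
Solving: h(position 1) = 0.3611, h(position 2) = 0.4722.
Starting from position 2, the probability is 0.4722.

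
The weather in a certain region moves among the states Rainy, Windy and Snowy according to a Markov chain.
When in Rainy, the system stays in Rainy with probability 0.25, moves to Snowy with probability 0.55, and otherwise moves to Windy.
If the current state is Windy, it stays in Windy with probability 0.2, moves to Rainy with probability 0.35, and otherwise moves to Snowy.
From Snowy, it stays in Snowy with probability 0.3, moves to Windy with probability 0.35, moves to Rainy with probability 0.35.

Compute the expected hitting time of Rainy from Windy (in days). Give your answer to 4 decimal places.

Let t(s) be the expected number of days to first reach Rainy from state s, with t(Rainy) = 0. Conditioning on the first day:
t(Windy) = 1 + 0.2·t(Windy) + 0.45·t(Snowy)
t(Snowy) = 1 + 0.35·t(Windy) + 0.3·t(Snowy)
Solving: t(Windy) = 2.8571, t(Snowy) = 2.8571.
Expected days from Windy to Rainy: 2.8571.

2.8571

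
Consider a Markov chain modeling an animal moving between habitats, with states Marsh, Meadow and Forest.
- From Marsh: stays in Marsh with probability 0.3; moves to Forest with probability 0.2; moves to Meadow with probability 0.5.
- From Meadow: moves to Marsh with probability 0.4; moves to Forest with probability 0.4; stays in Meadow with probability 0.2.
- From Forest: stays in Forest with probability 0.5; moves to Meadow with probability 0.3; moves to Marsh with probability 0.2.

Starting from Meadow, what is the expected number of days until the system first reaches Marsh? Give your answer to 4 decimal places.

Let t(s) be the expected number of days to first reach Marsh from state s, with t(Marsh) = 0. Conditioning on the first day:
t(Meadow) = 1 + 0.2·t(Meadow) + 0.4·t(Forest)
t(Forest) = 1 + 0.3·t(Meadow) + 0.5·t(Forest)
Solving: t(Meadow) = 3.2143, t(Forest) = 3.9286.
Expected days from Meadow to Marsh: 3.2143.

3.2143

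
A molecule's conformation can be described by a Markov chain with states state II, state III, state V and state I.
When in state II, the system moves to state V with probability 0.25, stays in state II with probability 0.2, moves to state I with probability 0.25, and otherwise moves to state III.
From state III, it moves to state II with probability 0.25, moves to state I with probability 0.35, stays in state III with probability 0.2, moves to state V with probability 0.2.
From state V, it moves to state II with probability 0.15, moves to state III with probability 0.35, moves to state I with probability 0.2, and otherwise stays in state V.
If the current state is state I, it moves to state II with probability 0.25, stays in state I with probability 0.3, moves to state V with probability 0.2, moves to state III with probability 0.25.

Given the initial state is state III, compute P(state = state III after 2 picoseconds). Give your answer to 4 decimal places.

0.2725

Propagate the distribution vector 2 picoseconds from state III.
After 0 picoseconds: (0.0000, 1.0000, 0.0000, 0.0000)
After 1 picosecond: (0.2500, 0.2000, 0.2000, 0.3500)
After 2 picoseconds: (0.2175, 0.2725, 0.2325, 0.2775)
P(in state III after 2 picoseconds) = 0.2725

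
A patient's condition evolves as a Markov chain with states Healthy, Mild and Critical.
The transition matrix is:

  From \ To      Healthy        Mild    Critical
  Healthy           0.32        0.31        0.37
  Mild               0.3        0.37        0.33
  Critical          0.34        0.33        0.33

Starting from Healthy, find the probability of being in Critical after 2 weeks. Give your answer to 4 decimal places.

Sum over the intermediate state after 1 week:
P = P(Healthy→Healthy)·P(Healthy→Critical) + P(Healthy→Mild)·P(Mild→Critical) + P(Healthy→Critical)·P(Critical→Critical)
  = 0.32×0.37 + 0.31×0.33 + 0.37×0.33
  = 0.1184 + 0.1023 + 0.1221 = 0.3428

0.3428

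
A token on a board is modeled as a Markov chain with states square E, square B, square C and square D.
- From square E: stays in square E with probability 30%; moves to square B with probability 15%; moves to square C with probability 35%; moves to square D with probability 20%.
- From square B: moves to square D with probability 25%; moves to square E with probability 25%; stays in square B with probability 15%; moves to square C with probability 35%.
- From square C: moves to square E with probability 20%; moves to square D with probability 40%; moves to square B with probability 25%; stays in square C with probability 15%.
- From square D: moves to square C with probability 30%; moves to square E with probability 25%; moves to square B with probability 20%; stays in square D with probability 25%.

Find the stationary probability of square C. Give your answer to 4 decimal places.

0.2800

Let the stationary distribution be π with π = πP and π_1 + π_2 + π_3 + π_4 = 1.
π_1 = 0.3·π_1 + 0.25·π_2 + 0.2·π_3 + 0.25·π_4
π_2 = 0.15·π_1 + 0.15·π_2 + 0.25·π_3 + 0.2·π_4
π_3 = 0.35·π_1 + 0.35·π_2 + 0.15·π_3 + 0.3·π_4
Solving with the normalization constraint gives π = (0.2484, 0.1920, 0.2800, 0.2796).
So the stationary probability of square C is 0.2800.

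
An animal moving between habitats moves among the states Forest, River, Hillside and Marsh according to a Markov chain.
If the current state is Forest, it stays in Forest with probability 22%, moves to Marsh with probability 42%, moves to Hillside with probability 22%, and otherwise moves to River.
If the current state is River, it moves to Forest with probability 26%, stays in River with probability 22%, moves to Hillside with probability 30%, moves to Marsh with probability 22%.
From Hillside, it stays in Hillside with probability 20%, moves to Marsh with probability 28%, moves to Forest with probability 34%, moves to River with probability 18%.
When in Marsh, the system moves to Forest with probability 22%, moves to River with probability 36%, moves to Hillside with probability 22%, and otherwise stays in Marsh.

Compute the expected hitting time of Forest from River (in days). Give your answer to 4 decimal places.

3.6867

Let t(s) be the expected number of days to first reach Forest from state s, with t(Forest) = 0. Conditioning on the first day:
t(River) = 1 + 0.22·t(River) + 0.3·t(Hillside) + 0.22·t(Marsh)
t(Hillside) = 1 + 0.18·t(River) + 0.2·t(Hillside) + 0.28·t(Marsh)
t(Marsh) = 1 + 0.36·t(River) + 0.22·t(Hillside) + 0.2·t(Marsh)
Solving: t(River) = 3.6867, t(Hillside) = 3.4276, t(Marsh) = 3.8516.
Expected days from River to Forest: 3.6867.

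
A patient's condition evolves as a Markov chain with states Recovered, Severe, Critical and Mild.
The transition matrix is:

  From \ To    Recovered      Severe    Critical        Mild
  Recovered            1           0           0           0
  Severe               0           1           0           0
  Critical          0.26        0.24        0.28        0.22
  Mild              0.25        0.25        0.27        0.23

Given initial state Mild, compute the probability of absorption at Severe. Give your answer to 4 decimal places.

0.4945

Let h(s) be the probability of absorption at Severe starting from transient state s. Then h(Severe) = 1 and h(Recovered) = 0. By first-step analysis:
h(Critical) = 0.26·0 + 0.24·1 + 0.28·h(Critical) + 0.22·h(Mild)
h(Mild) = 0.25·0 + 0.25·1 + 0.27·h(Critical) + 0.23·h(Mild)
Solving: h(Critical) = 0.4844, h(Mild) = 0.4945.
Starting from Mild, the probability is 0.4945.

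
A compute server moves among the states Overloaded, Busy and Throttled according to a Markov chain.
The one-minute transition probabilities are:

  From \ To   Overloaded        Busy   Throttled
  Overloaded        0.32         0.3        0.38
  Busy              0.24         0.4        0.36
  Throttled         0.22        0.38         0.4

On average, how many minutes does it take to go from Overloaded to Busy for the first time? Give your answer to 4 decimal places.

3.0210

Let t(s) be the expected number of minutes to first reach Busy from state s, with t(Busy) = 0. Conditioning on the first minute:
t(Overloaded) = 1 + 0.32·t(Overloaded) + 0.38·t(Throttled)
t(Throttled) = 1 + 0.22·t(Overloaded) + 0.4·t(Throttled)
Solving: t(Overloaded) = 3.0210, t(Throttled) = 2.7744.
Expected minutes from Overloaded to Busy: 3.0210.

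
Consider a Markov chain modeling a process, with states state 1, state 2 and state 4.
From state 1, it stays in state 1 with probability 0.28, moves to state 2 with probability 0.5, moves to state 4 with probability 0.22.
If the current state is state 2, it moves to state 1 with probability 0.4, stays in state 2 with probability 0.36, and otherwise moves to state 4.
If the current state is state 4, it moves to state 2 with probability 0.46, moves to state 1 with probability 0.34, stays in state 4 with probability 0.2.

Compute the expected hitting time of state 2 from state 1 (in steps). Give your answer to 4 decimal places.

2.0351

Let t(s) be the expected number of steps to first reach state 2 from state s, with t(state 2) = 0. Conditioning on the first step:
t(state 1) = 1 + 0.28·t(state 1) + 0.22·t(state 4)
t(state 4) = 1 + 0.34·t(state 1) + 0.2·t(state 4)
Solving: t(state 1) = 2.0351, t(state 4) = 2.1149.
Expected steps from state 1 to state 2: 2.0351.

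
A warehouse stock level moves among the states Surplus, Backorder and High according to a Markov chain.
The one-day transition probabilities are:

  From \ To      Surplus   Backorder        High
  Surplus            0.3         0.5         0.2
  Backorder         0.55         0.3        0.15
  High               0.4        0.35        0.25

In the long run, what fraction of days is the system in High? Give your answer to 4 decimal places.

0.1898

Let the stationary distribution be π with π = πP and π_1 + π_2 + π_3 = 1.
π_1 = 0.3·π_1 + 0.55·π_2 + 0.4·π_3
π_2 = 0.5·π_1 + 0.3·π_2 + 0.35·π_3
Solving with the normalization constraint gives π = (0.4172, 0.3929, 0.1898).
So the stationary probability of High is 0.1898.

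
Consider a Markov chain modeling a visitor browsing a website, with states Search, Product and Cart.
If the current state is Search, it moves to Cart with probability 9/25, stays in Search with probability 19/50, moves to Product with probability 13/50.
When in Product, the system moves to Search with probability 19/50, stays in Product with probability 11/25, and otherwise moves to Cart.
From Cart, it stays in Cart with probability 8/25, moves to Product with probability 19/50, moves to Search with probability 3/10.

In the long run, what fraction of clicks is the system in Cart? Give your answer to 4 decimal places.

Let the stationary distribution be π with π = πP and π_1 + π_2 + π_3 = 1.
π_1 = 0.38·π_1 + 0.38·π_2 + 0.3·π_3
π_2 = 0.26·π_1 + 0.44·π_2 + 0.38·π_3
Solving with the normalization constraint gives π = (0.3573, 0.3586, 0.2841).
So the stationary probability of Cart is 0.2841.

0.2841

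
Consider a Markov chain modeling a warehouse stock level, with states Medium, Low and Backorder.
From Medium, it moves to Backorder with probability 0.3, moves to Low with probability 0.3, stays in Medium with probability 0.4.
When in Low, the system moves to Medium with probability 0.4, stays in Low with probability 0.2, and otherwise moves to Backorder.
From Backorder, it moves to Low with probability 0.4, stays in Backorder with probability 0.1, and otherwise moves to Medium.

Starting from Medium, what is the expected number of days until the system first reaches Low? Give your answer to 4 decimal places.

3.0769

Let t(s) be the expected number of days to first reach Low from state s, with t(Low) = 0. Conditioning on the first day:
t(Medium) = 1 + 0.4·t(Medium) + 0.3·t(Backorder)
t(Backorder) = 1 + 0.5·t(Medium) + 0.1·t(Backorder)
Solving: t(Medium) = 3.0769, t(Backorder) = 2.8205.
Expected days from Medium to Low: 3.0769.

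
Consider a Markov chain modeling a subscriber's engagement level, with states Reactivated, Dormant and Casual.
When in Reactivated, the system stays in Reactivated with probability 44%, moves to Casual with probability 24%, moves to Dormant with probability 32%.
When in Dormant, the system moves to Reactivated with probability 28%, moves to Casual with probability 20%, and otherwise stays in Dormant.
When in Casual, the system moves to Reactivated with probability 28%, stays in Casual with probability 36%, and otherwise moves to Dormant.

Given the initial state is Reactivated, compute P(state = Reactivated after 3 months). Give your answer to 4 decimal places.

0.3361

Propagate the distribution vector 3 months from Reactivated.
After 0 months: (1.0000, 0.0000, 0.0000)
After 1 month: (0.4400, 0.3200, 0.2400)
After 2 months: (0.3504, 0.3936, 0.2560)
After 3 months: (0.3361, 0.4090, 0.2550)
P(in Reactivated after 3 months) = 0.3361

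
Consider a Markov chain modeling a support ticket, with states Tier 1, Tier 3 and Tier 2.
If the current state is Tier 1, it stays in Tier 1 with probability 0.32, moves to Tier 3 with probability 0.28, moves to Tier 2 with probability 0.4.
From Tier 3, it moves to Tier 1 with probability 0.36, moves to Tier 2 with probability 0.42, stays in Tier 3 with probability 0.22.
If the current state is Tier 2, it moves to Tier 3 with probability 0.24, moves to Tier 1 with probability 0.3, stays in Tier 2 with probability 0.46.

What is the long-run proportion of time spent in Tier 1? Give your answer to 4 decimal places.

0.3213

Let the stationary distribution be π with π = πP and π_1 + π_2 + π_3 = 1.
π_1 = 0.32·π_1 + 0.36·π_2 + 0.3·π_3
π_2 = 0.28·π_1 + 0.22·π_2 + 0.24·π_3
Solving with the normalization constraint gives π = (0.3213, 0.2479, 0.4308).
So the stationary probability of Tier 1 is 0.3213.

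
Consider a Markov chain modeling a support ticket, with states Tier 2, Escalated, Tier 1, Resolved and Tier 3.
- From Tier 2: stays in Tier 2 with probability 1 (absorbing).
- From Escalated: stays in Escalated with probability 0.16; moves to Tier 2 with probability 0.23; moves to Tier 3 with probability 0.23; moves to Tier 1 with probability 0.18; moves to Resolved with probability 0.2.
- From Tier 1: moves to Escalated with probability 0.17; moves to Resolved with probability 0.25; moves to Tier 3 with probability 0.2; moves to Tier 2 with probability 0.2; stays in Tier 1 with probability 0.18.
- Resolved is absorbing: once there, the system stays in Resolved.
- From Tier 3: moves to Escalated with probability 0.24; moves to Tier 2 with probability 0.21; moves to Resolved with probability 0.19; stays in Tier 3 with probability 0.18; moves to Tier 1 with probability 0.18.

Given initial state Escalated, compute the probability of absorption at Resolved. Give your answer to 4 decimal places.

Let h(s) be the probability of absorption at Resolved starting from transient state s. Then h(Resolved) = 1 and h(Tier 2) = 0. By first-step analysis:
h(Escalated) = 0.23·0 + 0.16·h(Escalated) + 0.18·h(Tier 1) + 0.2·1 + 0.23·h(Tier 3)
h(Tier 1) = 0.2·0 + 0.17·h(Escalated) + 0.18·h(Tier 1) + 0.25·1 + 0.2·h(Tier 3)
h(Tier 3) = 0.21·0 + 0.24·h(Escalated) + 0.18·h(Tier 1) + 0.19·1 + 0.18·h(Tier 3)
Solving: h(Escalated) = 0.4842, h(Tier 1) = 0.5244, h(Tier 3) = 0.4886.
Starting from Escalated, the probability is 0.4842.

0.4842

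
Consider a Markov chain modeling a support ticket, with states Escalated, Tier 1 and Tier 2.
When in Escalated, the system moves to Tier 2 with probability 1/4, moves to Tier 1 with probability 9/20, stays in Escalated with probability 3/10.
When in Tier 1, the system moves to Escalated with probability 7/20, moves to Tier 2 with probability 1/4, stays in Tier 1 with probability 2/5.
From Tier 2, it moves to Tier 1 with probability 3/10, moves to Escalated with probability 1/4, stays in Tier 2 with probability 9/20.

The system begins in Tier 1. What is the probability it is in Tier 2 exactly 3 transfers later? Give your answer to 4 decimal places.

Propagate the distribution vector 3 transfers from Tier 1.
After 0 transfers: (0.0000, 1.0000, 0.0000)
After 1 transfer: (0.3500, 0.4000, 0.2500)
After 2 transfers: (0.3075, 0.3925, 0.3000)
After 3 transfers: (0.3046, 0.3854, 0.3100)
P(in Tier 2 after 3 transfers) = 0.3100

0.3100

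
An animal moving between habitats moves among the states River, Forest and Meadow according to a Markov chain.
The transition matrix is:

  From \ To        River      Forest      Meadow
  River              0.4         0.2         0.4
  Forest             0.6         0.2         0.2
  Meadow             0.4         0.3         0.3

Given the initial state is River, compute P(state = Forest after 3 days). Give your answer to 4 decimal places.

Propagate the distribution vector 3 days from River.
After 0 days: (1.0000, 0.0000, 0.0000)
After 1 day: (0.4000, 0.2000, 0.4000)
After 2 days: (0.4400, 0.2400, 0.3200)
After 3 days: (0.4480, 0.2320, 0.3200)
P(in Forest after 3 days) = 0.2320

0.2320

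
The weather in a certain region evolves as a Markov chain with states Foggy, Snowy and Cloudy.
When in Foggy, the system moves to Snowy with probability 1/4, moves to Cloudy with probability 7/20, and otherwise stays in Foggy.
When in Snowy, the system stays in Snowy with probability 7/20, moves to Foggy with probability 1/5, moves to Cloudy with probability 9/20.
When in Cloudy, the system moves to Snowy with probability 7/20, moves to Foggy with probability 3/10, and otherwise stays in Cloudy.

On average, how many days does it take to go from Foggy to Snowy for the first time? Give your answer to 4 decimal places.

3.5088

Let t(s) be the expected number of days to first reach Snowy from state s, with t(Snowy) = 0. Conditioning on the first day:
t(Foggy) = 1 + 0.4·t(Foggy) + 0.35·t(Cloudy)
t(Cloudy) = 1 + 0.3·t(Foggy) + 0.35·t(Cloudy)
Solving: t(Foggy) = 3.5088, t(Cloudy) = 3.1579.
Expected days from Foggy to Snowy: 3.5088.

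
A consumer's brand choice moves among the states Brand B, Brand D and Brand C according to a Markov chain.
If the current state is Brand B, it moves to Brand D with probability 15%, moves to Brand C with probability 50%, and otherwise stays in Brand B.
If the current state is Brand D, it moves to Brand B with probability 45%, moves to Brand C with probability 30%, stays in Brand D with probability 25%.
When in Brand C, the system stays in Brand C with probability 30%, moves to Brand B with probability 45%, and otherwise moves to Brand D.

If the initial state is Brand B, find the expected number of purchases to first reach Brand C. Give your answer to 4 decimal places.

Let t(s) be the expected number of purchases to first reach Brand C from state s, with t(Brand C) = 0. Conditioning on the first purchase:
t(Brand B) = 1 + 0.35·t(Brand B) + 0.15·t(Brand D)
t(Brand D) = 1 + 0.45·t(Brand B) + 0.25·t(Brand D)
Solving: t(Brand B) = 2.1429, t(Brand D) = 2.6190.
Expected purchases from Brand B to Brand C: 2.1429.

2.1429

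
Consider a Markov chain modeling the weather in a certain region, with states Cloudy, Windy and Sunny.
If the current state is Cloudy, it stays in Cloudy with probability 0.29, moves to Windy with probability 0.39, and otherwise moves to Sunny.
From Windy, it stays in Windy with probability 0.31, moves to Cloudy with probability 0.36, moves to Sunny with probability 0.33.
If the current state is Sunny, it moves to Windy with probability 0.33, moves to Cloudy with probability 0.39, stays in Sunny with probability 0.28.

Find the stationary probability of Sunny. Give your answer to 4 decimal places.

0.3110

Let the stationary distribution be π with π = πP and π_1 + π_2 + π_3 = 1.
π_1 = 0.29·π_1 + 0.36·π_2 + 0.39·π_3
π_2 = 0.39·π_1 + 0.31·π_2 + 0.33·π_3
Solving with the normalization constraint gives π = (0.3452, 0.3438, 0.3110).
So the stationary probability of Sunny is 0.3110.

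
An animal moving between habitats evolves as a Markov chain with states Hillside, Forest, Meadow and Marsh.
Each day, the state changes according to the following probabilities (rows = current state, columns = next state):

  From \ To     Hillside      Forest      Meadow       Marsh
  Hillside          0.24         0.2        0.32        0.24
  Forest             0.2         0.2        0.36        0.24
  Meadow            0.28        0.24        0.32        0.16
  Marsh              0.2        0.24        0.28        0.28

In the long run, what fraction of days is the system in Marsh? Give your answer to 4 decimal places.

Let the stationary distribution be π with π = πP and π_1 + π_2 + π_3 + π_4 = 1.
π_1 = 0.24·π_1 + 0.2·π_2 + 0.28·π_3 + 0.2·π_4
π_2 = 0.2·π_1 + 0.2·π_2 + 0.24·π_3 + 0.24·π_4
π_3 = 0.32·π_1 + 0.36·π_2 + 0.32·π_3 + 0.28·π_4
Solving with the normalization constraint gives π = (0.2350, 0.2217, 0.3199, 0.2233).
So the stationary probability of Marsh is 0.2233.

0.2233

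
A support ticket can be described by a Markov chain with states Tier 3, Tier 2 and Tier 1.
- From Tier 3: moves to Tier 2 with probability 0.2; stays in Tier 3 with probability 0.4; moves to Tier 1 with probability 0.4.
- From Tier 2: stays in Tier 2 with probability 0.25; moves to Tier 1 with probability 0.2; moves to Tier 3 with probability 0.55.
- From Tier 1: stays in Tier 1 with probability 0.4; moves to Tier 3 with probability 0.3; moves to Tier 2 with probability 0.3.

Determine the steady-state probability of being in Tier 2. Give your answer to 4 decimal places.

Let the stationary distribution be π with π = πP and π_1 + π_2 + π_3 = 1.
π_1 = 0.4·π_1 + 0.55·π_2 + 0.3·π_3
π_2 = 0.2·π_1 + 0.25·π_2 + 0.3·π_3
Solving with the normalization constraint gives π = (0.4021, 0.2474, 0.3505).
So the stationary probability of Tier 2 is 0.2474.

0.2474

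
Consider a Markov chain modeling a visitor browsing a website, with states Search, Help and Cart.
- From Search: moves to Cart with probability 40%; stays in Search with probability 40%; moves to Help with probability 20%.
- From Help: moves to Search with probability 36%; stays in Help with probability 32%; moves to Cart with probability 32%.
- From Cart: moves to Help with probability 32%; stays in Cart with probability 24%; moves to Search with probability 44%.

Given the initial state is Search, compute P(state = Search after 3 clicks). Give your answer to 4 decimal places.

0.4019

Propagate the distribution vector 3 clicks from Search.
After 0 clicks: (1.0000, 0.0000, 0.0000)
After 1 click: (0.4000, 0.2000, 0.4000)
After 2 clicks: (0.4080, 0.2720, 0.3200)
After 3 clicks: (0.4019, 0.2710, 0.3270)
P(in Search after 3 clicks) = 0.4019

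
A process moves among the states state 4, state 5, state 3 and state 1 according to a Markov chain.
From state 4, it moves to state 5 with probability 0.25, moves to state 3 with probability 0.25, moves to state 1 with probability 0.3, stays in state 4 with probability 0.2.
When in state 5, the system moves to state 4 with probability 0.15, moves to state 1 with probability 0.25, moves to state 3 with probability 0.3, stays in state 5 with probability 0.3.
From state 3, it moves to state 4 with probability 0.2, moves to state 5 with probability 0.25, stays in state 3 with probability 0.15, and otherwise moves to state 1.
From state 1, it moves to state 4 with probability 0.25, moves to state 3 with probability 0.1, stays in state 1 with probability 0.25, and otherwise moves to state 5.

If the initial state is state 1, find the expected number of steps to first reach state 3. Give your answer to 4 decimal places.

Let t(s) be the expected number of steps to first reach state 3 from state s, with t(state 3) = 0. Conditioning on the first step:
t(state 4) = 1 + 0.2·t(state 4) + 0.25·t(state 5) + 0.3·t(state 1)
t(state 5) = 1 + 0.15·t(state 4) + 0.3·t(state 5) + 0.25·t(state 1)
t(state 1) = 1 + 0.25·t(state 4) + 0.4·t(state 5) + 0.25·t(state 1)
Solving: t(state 4) = 4.4518, t(state 5) = 4.1860, t(state 1) = 5.0498.
Expected steps from state 1 to state 3: 5.0498.

5.0498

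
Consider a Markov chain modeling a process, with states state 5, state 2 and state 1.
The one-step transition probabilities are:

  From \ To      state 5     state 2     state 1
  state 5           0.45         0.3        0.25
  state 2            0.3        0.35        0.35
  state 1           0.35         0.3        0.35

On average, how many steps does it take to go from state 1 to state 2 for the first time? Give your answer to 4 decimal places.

3.3333

Let t(s) be the expected number of steps to first reach state 2 from state s, with t(state 2) = 0. Conditioning on the first step:
t(state 5) = 1 + 0.45·t(state 5) + 0.25·t(state 1)
t(state 1) = 1 + 0.35·t(state 5) + 0.35·t(state 1)
Solving: t(state 5) = 3.3333, t(state 1) = 3.3333.
Expected steps from state 1 to state 2: 3.3333.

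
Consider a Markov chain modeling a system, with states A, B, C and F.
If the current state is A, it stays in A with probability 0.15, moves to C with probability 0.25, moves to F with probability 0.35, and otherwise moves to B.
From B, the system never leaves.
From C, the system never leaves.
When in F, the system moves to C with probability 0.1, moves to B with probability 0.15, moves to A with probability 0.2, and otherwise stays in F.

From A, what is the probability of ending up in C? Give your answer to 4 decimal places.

0.4720

Let h(s) be the probability of absorption at C starting from transient state s. Then h(C) = 1 and h(B) = 0. By first-step analysis:
h(A) = 0.15·h(A) + 0.25·0 + 0.25·1 + 0.35·h(F)
h(F) = 0.2·h(A) + 0.15·0 + 0.1·1 + 0.55·h(F)
Solving: h(A) = 0.4720, h(F) = 0.4320.
Starting from A, the probability is 0.4720.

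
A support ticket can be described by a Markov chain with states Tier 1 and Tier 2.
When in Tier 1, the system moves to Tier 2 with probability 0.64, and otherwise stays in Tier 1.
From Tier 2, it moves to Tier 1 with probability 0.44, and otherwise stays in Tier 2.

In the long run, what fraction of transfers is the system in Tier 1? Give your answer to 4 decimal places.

0.4074

Let the stationary distribution be π with π = πP and π_1 + π_2 = 1.
π_1 = 0.36·π_1 + 0.44·π_2
Solving with the normalization constraint gives π = (0.4074, 0.5926).
So the stationary probability of Tier 1 is 0.4074.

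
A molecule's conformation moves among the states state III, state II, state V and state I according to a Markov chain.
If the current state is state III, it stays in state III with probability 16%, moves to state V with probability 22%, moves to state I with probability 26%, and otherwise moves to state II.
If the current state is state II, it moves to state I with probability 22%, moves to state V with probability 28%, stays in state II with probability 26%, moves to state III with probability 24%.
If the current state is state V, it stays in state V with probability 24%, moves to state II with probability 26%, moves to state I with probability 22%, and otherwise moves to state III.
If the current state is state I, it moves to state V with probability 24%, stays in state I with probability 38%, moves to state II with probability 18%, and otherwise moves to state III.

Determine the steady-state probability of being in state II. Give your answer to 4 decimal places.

0.2603

Let the stationary distribution be π with π = πP and π_1 + π_2 + π_3 + π_4 = 1.
π_1 = 0.16·π_1 + 0.24·π_2 + 0.28·π_3 + 0.2·π_4
π_2 = 0.36·π_1 + 0.26·π_2 + 0.26·π_3 + 0.18·π_4
π_3 = 0.22·π_1 + 0.28·π_2 + 0.24·π_3 + 0.24·π_4
Solving with the normalization constraint gives π = (0.2212, 0.2603, 0.2460, 0.2724).
So the stationary probability of state II is 0.2603.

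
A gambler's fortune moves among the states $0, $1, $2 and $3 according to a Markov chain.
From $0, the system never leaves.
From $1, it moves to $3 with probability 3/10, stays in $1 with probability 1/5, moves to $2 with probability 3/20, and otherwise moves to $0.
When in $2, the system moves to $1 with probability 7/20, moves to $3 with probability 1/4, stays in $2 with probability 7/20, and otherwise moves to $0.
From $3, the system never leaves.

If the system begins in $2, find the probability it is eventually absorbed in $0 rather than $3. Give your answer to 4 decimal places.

0.3476

Let h(s) be the probability of absorption at $0 starting from transient state s. Then h($0) = 1 and h($3) = 0. By first-step analysis:
h($1) = 0.35·1 + 0.2·h($1) + 0.15·h($2) + 0.3·0
h($2) = 0.05·1 + 0.35·h($1) + 0.35·h($2) + 0.25·0
Solving: h($1) = 0.5027, h($2) = 0.3476.
Starting from $2, the probability is 0.3476.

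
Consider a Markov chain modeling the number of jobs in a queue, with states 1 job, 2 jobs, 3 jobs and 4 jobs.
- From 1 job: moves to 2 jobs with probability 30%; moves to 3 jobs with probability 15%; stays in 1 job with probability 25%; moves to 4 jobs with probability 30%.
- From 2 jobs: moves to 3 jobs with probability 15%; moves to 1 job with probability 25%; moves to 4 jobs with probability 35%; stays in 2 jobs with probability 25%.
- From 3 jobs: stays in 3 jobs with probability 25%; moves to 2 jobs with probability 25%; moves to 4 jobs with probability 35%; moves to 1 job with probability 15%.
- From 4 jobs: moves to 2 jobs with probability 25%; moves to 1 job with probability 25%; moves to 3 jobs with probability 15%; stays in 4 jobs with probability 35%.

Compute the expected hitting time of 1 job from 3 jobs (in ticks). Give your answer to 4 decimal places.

Let t(s) be the expected number of ticks to first reach 1 job from state s, with t(1 job) = 0. Conditioning on the first tick:
t(2 jobs) = 1 + 0.25·t(2 jobs) + 0.15·t(3 jobs) + 0.35·t(4 jobs)
t(3 jobs) = 1 + 0.25·t(2 jobs) + 0.25·t(3 jobs) + 0.35·t(4 jobs)
t(4 jobs) = 1 + 0.25·t(2 jobs) + 0.15·t(3 jobs) + 0.35·t(4 jobs)
Solving: t(2 jobs) = 4.2857, t(3 jobs) = 4.7619, t(4 jobs) = 4.2857.
Expected ticks from 3 jobs to 1 job: 4.7619.

4.7619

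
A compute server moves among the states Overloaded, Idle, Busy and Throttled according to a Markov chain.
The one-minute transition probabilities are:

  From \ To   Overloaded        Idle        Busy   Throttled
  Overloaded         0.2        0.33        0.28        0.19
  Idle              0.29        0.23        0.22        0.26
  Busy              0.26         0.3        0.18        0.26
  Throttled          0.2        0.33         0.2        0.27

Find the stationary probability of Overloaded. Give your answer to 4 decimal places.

0.2397

Let the stationary distribution be π with π = πP and π_1 + π_2 + π_3 + π_4 = 1.
π_1 = 0.2·π_1 + 0.29·π_2 + 0.26·π_3 + 0.2·π_4
π_2 = 0.33·π_1 + 0.23·π_2 + 0.3·π_3 + 0.33·π_4
π_3 = 0.28·π_1 + 0.22·π_2 + 0.18·π_3 + 0.2·π_4
Solving with the normalization constraint gives π = (0.2397, 0.2940, 0.2206, 0.2457).
So the stationary probability of Overloaded is 0.2397.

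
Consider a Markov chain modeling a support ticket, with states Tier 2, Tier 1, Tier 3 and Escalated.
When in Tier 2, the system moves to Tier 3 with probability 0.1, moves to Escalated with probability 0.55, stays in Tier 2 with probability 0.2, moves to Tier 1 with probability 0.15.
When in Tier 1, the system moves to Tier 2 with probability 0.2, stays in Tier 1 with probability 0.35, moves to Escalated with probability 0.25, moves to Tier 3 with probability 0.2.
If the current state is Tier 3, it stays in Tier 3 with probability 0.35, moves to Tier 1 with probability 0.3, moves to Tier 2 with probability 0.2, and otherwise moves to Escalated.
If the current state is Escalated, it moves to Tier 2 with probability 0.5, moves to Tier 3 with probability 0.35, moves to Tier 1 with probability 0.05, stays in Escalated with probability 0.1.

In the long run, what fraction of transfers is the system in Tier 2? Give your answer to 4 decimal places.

Let the stationary distribution be π with π = πP and π_1 + π_2 + π_3 + π_4 = 1.
π_1 = 0.2·π_1 + 0.2·π_2 + 0.2·π_3 + 0.5·π_4
π_2 = 0.15·π_1 + 0.35·π_2 + 0.3·π_3 + 0.05·π_4
π_3 = 0.1·π_1 + 0.2·π_2 + 0.35·π_3 + 0.35·π_4
Solving with the normalization constraint gives π = (0.2807, 0.2007, 0.2497, 0.2689).
So the stationary probability of Tier 2 is 0.2807.

0.2807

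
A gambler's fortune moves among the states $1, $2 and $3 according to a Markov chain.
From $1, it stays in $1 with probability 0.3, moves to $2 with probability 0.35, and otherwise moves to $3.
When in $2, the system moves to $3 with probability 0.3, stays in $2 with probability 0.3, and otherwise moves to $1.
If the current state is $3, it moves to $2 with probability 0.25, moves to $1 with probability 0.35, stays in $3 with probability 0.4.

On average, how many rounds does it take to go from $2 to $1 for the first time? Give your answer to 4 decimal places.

Let t(s) be the expected number of rounds to first reach $1 from state s, with t($1) = 0. Conditioning on the first round:
t($2) = 1 + 0.3·t($2) + 0.3·t($3)
t($3) = 1 + 0.25·t($2) + 0.4·t($3)
Solving: t($2) = 2.6087, t($3) = 2.7536.
Expected rounds from $2 to $1: 2.6087.

2.6087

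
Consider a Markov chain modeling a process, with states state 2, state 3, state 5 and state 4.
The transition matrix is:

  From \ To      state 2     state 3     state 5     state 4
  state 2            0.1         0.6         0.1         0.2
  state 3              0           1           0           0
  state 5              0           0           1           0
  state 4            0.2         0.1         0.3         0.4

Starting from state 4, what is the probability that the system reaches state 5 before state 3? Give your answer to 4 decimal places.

0.5800

Let h(s) be the probability of absorption at state 5 starting from transient state s. Then h(state 5) = 1 and h(state 3) = 0. By first-step analysis:
h(state 2) = 0.1·h(state 2) + 0.6·0 + 0.1·1 + 0.2·h(state 4)
h(state 4) = 0.2·h(state 2) + 0.1·0 + 0.3·1 + 0.4·h(state 4)
Solving: h(state 2) = 0.2400, h(state 4) = 0.5800.
Starting from state 4, the probability is 0.5800.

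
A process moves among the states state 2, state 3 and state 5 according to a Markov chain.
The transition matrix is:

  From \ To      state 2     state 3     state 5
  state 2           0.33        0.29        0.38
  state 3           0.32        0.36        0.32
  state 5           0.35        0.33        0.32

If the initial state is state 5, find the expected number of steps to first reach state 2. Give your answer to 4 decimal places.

Let t(s) be the expected number of steps to first reach state 2 from state s, with t(state 2) = 0. Conditioning on the first step:
t(state 3) = 1 + 0.36·t(state 3) + 0.32·t(state 5)
t(state 5) = 1 + 0.33·t(state 3) + 0.32·t(state 5)
Solving: t(state 3) = 3.0340, t(state 5) = 2.9430.
Expected steps from state 5 to state 2: 2.9430.

2.9430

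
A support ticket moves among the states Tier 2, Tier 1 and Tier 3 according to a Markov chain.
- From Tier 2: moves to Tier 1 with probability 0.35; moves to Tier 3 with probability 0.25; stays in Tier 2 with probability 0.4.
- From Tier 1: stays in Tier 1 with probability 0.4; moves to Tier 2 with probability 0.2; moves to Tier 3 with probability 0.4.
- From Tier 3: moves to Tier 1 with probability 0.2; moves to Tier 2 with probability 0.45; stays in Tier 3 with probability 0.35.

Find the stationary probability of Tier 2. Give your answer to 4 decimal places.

0.3533

Let the stationary distribution be π with π = πP and π_1 + π_2 + π_3 = 1.
π_1 = 0.4·π_1 + 0.2·π_2 + 0.45·π_3
π_2 = 0.35·π_1 + 0.4·π_2 + 0.2·π_3
Solving with the normalization constraint gives π = (0.3533, 0.3162, 0.3305).
So the stationary probability of Tier 2 is 0.3533.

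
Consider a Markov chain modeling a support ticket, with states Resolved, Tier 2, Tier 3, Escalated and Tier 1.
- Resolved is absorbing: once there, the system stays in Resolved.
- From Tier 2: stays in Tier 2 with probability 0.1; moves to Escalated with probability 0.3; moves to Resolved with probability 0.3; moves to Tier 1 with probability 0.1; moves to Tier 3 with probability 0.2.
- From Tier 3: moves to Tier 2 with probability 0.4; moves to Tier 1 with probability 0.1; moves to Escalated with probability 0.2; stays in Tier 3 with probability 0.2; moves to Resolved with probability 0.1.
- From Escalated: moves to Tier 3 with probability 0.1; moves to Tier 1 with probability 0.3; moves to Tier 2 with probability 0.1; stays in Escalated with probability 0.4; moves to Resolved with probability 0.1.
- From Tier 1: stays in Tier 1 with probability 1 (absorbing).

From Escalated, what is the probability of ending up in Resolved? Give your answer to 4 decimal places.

Let h(s) be the probability of absorption at Resolved starting from transient state s. Then h(Resolved) = 1 and h(Tier 1) = 0. By first-step analysis:
h(Tier 2) = 0.3·1 + 0.1·h(Tier 2) + 0.2·h(Tier 3) + 0.3·h(Escalated) + 0.1·0
h(Tier 3) = 0.1·1 + 0.4·h(Tier 2) + 0.2·h(Tier 3) + 0.2·h(Escalated) + 0.1·0
h(Escalated) = 0.1·1 + 0.1·h(Tier 2) + 0.1·h(Tier 3) + 0.4·h(Escalated) + 0.3·0
Solving: h(Tier 2) = 0.5552, h(Tier 3) = 0.4877, h(Escalated) = 0.3405.
Starting from Escalated, the probability is 0.3405.

0.3405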